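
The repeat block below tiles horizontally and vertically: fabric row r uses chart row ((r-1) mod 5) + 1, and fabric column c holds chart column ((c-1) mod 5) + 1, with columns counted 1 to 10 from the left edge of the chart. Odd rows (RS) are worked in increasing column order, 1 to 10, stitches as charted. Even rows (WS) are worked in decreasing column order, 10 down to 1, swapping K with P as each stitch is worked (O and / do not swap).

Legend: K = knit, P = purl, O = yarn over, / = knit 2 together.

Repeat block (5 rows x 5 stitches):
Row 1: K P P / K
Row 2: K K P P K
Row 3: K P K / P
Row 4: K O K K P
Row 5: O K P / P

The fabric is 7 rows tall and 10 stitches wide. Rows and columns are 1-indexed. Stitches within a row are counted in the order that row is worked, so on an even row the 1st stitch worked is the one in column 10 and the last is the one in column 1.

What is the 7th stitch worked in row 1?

Row 1: (1-1) mod 5 = 0, so use chart row 1. Odd row -> RS.
Chart row 1 tiled across columns 1-10: K P P / K K P P / K
RS row: no reversal, no swap; stitch n worked = column n.
Stitch 7 in working order -> P

Stitch:
P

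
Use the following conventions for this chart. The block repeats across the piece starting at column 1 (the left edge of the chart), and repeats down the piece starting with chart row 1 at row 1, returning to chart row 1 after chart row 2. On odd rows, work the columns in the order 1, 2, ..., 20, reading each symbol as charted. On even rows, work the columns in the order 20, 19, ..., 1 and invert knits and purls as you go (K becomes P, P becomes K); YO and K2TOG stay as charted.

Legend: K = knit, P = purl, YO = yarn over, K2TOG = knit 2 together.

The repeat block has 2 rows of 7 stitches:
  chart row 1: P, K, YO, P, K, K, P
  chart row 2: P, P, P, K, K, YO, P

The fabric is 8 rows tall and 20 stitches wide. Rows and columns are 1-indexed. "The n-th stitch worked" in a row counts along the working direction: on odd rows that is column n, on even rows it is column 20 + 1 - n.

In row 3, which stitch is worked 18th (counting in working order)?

Row 3 uses chart row ((3-1) mod 2)+1 = 1. Row 3 is odd, so RS.
Chart row 1 tiled across columns 1-20: P K YO P K K P P K YO P K K P P K YO P K K
Right side: take the tiled row as-is (worked left to right from column 1).
The 18th stitch worked is P.

Stitch:
P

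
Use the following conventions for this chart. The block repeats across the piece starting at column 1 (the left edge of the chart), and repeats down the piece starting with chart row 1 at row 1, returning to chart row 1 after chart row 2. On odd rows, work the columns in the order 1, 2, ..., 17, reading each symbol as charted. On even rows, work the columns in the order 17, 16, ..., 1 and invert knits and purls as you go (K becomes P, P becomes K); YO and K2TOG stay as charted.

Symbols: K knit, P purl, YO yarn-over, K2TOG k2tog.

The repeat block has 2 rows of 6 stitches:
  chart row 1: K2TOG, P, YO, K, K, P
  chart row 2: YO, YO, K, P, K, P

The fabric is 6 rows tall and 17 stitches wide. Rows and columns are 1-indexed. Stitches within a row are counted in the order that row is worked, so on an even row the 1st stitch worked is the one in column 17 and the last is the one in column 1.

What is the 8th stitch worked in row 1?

Row 1 uses chart row ((1-1) mod 2)+1 = 1. Row 1 is odd, so RS.
Chart row 1 tiled across columns 1-17: K2TOG P YO K K P K2TOG P YO K K P K2TOG P YO K K
Right side: take the tiled row as-is (worked left to right from column 1).
Counting 8 along the worked row gives P.

Stitch:
P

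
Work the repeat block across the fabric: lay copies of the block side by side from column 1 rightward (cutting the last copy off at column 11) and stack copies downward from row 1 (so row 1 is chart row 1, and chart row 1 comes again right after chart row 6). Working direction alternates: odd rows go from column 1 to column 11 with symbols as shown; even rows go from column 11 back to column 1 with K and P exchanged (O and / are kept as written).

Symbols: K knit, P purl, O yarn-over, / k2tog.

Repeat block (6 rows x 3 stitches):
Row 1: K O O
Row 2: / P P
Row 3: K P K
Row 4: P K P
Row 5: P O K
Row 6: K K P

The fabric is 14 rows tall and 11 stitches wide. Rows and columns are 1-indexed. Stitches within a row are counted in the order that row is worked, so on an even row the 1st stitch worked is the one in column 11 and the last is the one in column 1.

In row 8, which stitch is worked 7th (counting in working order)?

Result:
K

Derivation:
Row 8 uses chart row ((8-1) mod 6)+1 = 2. Row 8 is even, so WS.
Chart row 2 tiled across columns 1-11: / P P / P P / P P / P
WS: work from column 11 back to column 1 (reverse the tiled row), swapping K<->P (O and / unchanged).
Row 8 as worked: K / K K / K K / K K /
Counting 7 along the worked row gives K.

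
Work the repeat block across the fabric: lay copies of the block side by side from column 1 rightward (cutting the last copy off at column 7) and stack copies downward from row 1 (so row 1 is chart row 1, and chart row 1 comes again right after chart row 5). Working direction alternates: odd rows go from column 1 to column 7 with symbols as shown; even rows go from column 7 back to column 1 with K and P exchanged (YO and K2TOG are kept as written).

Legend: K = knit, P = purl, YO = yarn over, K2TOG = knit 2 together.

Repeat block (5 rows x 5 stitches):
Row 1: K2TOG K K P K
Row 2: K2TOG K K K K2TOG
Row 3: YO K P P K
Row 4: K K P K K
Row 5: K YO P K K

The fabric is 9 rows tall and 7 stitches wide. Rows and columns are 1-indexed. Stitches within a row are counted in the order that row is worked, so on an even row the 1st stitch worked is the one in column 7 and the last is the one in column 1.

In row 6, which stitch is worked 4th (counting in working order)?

Stitch:
K

Derivation:
Row 6: (6-1) mod 5 = 0, so use chart row 1. Even row -> WS.
Chart row 1 tiled across columns 1-7: K2TOG K K P K K2TOG K
Wrong side: read the tiled row from column 7 down to 1 and exchange K with P (leave YO, K2TOG).
Row 6 as worked: P K2TOG P K P P K2TOG
Counting 4 along the worked row gives K.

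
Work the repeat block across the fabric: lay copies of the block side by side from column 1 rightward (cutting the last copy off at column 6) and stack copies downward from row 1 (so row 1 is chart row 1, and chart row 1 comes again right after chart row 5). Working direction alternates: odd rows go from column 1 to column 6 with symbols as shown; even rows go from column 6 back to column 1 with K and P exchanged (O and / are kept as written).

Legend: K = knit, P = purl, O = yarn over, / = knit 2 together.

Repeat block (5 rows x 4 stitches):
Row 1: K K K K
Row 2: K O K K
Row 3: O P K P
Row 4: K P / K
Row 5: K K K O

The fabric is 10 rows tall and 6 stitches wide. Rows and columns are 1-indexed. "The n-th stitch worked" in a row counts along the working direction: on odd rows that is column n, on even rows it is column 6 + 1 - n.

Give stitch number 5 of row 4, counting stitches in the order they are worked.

Result:
K

Derivation:
For row 4: chart row = ((4-1) mod 5) + 1 = 4; this is a WS (even) row.
Chart row 4 tiled across columns 1-6: K P / K K P
WS: work from column 6 back to column 1 (reverse the tiled row), swapping K<->P (O and / unchanged).
Row 4 as worked: K P P / K P
Counting 5 along the worked row gives K.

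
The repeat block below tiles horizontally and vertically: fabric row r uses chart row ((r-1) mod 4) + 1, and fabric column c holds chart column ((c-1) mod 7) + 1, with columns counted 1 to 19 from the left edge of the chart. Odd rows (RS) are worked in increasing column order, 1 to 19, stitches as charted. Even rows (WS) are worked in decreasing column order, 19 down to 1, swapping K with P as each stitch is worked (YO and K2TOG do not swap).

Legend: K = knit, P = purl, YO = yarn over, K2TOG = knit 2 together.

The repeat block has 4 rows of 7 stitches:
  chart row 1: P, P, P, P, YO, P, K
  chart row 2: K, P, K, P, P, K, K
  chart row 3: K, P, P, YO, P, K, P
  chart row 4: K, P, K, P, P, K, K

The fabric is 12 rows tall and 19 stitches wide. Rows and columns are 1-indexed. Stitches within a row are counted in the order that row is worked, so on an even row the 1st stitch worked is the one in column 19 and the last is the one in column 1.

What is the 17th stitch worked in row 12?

Row 12 uses chart row ((12-1) mod 4)+1 = 4. Row 12 is even, so WS.
Chart row 4 tiled across columns 1-19: K P K P P K K K P K P P K K K P K P P
WS: work from column 19 back to column 1 (reverse the tiled row), swapping K<->P (YO and K2TOG unchanged).
Row 12 as worked: K K P K P P P K K P K P P P K K P K P
The 17th stitch worked is P.

Stitch:
P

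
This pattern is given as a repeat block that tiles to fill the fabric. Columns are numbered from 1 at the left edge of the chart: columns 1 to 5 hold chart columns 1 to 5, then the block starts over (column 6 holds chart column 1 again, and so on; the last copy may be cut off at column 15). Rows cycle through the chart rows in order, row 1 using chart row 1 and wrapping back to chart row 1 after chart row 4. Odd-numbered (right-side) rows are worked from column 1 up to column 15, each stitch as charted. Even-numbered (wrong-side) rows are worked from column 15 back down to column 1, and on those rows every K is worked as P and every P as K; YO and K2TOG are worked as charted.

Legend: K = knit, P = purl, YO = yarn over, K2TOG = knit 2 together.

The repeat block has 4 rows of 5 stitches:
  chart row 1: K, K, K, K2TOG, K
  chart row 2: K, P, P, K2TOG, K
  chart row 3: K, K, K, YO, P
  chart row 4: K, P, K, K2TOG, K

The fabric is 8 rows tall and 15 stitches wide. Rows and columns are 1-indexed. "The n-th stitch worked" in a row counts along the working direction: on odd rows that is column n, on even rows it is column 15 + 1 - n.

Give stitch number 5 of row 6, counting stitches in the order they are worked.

For row 6: chart row = ((6-1) mod 4) + 1 = 2; this is a WS (even) row.
Chart row 2 tiled across columns 1-15: K P P K2TOG K K P P K2TOG K K P P K2TOG K
WS row: flip the tiled sequence (start at column 15) and apply K<->P; YO and K2TOG stay.
Row 6 as worked: P K2TOG K K P P K2TOG K K P P K2TOG K K P
Stitch 5 in working order -> P

Stitch:
P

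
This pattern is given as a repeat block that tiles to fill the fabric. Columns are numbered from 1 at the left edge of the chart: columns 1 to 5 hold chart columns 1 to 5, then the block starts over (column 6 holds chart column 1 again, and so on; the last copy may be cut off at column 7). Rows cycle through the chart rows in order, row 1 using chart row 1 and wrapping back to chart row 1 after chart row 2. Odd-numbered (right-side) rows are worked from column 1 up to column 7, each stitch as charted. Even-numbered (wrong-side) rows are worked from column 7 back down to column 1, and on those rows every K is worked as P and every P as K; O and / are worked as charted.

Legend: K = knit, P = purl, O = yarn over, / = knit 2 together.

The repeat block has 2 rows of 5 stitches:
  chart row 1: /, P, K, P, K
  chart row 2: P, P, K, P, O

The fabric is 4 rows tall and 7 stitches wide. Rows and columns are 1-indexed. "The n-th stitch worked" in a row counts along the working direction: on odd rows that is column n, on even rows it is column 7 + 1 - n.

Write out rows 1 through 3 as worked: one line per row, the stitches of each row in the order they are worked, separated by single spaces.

Row 1: chart row 1, RS - tile across columns 1-7 and work as-is.
Row 2: chart row 2, WS - tiled (columns 1-7): P P K P O P P; work from column 7 back to 1 with K<->P swapped.
Row 3: chart row 1, RS - tile across columns 1-7 and work as-is.

Result:
/ P K P K / P
K K O K P K K
/ P K P K / P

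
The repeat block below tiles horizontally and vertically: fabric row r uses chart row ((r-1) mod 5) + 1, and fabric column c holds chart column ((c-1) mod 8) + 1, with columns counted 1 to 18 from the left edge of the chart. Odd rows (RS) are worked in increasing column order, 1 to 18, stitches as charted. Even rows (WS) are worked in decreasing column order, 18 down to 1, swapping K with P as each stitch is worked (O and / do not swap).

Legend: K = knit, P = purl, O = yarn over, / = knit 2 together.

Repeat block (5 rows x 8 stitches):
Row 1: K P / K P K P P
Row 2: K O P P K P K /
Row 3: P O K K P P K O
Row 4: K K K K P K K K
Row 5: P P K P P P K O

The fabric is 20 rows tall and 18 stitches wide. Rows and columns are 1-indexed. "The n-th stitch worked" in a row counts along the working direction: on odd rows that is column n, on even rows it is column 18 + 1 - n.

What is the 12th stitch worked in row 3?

Stitch:
K

Derivation:
For row 3: chart row = ((3-1) mod 5) + 1 = 3; this is a RS (odd) row.
Chart row 3 tiled across columns 1-18: P O K K P P K O P O K K P P K O P O
Right side: take the tiled row as-is (worked left to right from column 1).
Stitch 12 in working order -> K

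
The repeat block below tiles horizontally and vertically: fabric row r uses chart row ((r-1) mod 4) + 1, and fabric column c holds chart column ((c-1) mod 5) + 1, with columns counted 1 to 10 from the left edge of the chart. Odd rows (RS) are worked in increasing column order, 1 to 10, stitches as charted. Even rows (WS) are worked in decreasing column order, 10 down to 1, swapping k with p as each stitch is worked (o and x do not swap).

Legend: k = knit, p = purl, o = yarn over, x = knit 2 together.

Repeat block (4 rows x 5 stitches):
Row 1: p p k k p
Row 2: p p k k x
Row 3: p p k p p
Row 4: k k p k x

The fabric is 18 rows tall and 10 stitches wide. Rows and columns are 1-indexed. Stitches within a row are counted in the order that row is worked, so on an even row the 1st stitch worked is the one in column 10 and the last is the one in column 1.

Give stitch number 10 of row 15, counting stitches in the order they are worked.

== STITCH ==
p

Derivation:
Row 15 uses chart row ((15-1) mod 4)+1 = 3. Row 15 is odd, so RS.
Chart row 3 tiled across columns 1-10: p p k p p p p k p p
Right side: take the tiled row as-is (worked left to right from column 1).
Counting 10 along the worked row gives p.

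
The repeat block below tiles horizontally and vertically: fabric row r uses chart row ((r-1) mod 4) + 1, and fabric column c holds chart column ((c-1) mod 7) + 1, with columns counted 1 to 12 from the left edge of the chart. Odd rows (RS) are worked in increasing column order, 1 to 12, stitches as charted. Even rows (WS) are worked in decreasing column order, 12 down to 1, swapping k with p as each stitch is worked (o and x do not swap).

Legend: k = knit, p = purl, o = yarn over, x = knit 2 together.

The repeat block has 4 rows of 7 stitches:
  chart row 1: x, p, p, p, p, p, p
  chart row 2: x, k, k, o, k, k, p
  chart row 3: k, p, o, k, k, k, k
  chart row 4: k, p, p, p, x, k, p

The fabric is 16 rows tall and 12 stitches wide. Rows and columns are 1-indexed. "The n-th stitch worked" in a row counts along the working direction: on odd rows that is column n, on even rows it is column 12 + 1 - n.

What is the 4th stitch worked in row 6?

Row 6: (6-1) mod 4 = 1, so use chart row 2. Even row -> WS.
Chart row 2 tiled across columns 1-12: x k k o k k p x k k o k
Wrong side: read the tiled row from column 12 down to 1 and exchange k with p (leave o, x).
Row 6 as worked: p o p p x k p p o p p x
Stitch 4 in working order -> p

Result:
p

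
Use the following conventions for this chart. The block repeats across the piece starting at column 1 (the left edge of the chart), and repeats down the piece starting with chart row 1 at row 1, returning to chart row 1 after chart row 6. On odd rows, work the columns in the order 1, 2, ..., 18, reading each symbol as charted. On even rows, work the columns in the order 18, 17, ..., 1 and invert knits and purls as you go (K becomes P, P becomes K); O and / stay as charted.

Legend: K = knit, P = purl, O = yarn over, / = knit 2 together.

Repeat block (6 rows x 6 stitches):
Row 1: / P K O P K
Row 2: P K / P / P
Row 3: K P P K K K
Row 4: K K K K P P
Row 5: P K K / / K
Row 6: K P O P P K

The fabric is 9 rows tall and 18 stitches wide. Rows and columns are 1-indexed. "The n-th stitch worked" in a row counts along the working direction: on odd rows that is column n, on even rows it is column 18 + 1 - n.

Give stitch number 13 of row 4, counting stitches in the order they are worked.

Row 4 uses chart row ((4-1) mod 6)+1 = 4. Row 4 is even, so WS.
Chart row 4 tiled across columns 1-18: K K K K P P K K K K P P K K K K P P
Wrong side: read the tiled row from column 18 down to 1 and exchange K with P (leave O, /).
Row 4 as worked: K K P P P P K K P P P P K K P P P P
Stitch 13 in working order -> K

Result:
K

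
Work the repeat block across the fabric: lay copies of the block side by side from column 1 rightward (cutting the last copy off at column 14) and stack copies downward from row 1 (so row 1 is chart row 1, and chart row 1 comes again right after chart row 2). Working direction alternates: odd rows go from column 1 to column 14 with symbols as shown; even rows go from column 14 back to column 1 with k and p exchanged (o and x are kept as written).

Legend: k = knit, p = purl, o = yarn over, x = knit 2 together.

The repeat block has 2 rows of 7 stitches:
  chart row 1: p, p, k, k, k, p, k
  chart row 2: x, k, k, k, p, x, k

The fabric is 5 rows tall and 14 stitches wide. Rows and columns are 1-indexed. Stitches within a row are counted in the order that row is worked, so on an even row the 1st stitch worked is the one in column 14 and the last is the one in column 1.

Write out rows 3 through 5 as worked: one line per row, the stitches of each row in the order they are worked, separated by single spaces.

Row 3: chart row 1, RS - tile across columns 1-14 and work as-is.
Row 4: chart row 2, WS - tiled (columns 1-14): x k k k p x k x k k k p x k; work from column 14 back to 1 with k<->p swapped.
Row 5: chart row 1, RS - tile across columns 1-14 and work as-is.

== ROWS AS WORKED ==
p p k k k p k p p k k k p k
p x k p p p x p x k p p p x
p p k k k p k p p k k k p k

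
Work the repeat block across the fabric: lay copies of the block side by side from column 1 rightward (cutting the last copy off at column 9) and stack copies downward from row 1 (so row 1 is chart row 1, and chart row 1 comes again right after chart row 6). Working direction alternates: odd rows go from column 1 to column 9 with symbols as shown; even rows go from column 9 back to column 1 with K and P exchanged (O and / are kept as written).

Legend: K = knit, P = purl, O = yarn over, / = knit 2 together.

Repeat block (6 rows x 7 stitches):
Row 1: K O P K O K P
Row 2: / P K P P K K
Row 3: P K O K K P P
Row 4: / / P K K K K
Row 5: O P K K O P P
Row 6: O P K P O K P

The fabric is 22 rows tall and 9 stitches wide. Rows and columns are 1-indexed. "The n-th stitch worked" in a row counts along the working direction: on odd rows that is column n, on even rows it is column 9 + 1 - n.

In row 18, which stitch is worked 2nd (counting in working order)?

Result:
O

Derivation:
For row 18: chart row = ((18-1) mod 6) + 1 = 6; this is a WS (even) row.
Chart row 6 tiled across columns 1-9: O P K P O K P O P
Wrong side: read the tiled row from column 9 down to 1 and exchange K with P (leave O, /).
Row 18 as worked: K O K P O K P K O
Counting 2 along the worked row gives O.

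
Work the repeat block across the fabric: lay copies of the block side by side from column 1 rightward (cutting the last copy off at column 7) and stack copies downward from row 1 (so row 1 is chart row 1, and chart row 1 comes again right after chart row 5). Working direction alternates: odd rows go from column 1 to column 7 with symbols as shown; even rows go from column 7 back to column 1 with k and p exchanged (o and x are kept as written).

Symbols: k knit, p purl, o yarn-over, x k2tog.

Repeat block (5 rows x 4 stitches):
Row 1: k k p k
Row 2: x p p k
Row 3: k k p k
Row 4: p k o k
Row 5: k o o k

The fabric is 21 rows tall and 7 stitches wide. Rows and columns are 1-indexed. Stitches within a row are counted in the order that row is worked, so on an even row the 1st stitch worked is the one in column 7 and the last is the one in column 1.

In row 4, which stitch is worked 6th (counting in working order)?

Row 4 uses chart row ((4-1) mod 5)+1 = 4. Row 4 is even, so WS.
Chart row 4 tiled across columns 1-7: p k o k p k o
Wrong side: read the tiled row from column 7 down to 1 and exchange k with p (leave o, x).
Row 4 as worked: o p k p o p k
Stitch 6 in working order -> p

Result:
p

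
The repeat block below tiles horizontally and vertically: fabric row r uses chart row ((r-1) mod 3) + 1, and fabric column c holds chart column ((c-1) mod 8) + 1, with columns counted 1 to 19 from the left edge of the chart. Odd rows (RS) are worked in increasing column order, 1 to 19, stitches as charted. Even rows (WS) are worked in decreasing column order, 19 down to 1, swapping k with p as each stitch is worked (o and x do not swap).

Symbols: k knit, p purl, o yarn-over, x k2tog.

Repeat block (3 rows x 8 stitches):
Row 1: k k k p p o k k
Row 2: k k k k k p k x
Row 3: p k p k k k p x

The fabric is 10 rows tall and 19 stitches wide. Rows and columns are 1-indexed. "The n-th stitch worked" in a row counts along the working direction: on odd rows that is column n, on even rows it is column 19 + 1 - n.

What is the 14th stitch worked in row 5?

== STITCH ==
p

Derivation:
Row 5: (5-1) mod 3 = 1, so use chart row 2. Odd row -> RS.
Chart row 2 tiled across columns 1-19: k k k k k p k x k k k k k p k x k k k
RS: work column 1 to column 19, symbols as charted — the tiled row is the row as worked.
The 14th stitch worked is p.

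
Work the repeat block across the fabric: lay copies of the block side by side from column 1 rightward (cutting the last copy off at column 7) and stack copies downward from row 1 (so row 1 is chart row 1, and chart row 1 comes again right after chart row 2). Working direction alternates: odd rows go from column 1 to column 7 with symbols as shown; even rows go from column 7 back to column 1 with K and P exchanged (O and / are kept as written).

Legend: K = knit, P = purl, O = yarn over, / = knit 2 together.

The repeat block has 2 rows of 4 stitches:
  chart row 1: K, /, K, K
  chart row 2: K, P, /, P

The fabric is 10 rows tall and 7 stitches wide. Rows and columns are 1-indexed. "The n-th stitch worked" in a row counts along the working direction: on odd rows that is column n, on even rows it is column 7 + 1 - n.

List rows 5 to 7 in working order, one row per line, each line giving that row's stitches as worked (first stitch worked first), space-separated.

Row 5: chart row 1, RS - tile across columns 1-7 and work as-is.
Row 6: chart row 2, WS - tiled (columns 1-7): K P / P K P /; work from column 7 back to 1 with K<->P swapped.
Row 7: chart row 1, RS - tile across columns 1-7 and work as-is.

== ROWS AS WORKED ==
K / K K K / K
/ K P K / K P
K / K K K / K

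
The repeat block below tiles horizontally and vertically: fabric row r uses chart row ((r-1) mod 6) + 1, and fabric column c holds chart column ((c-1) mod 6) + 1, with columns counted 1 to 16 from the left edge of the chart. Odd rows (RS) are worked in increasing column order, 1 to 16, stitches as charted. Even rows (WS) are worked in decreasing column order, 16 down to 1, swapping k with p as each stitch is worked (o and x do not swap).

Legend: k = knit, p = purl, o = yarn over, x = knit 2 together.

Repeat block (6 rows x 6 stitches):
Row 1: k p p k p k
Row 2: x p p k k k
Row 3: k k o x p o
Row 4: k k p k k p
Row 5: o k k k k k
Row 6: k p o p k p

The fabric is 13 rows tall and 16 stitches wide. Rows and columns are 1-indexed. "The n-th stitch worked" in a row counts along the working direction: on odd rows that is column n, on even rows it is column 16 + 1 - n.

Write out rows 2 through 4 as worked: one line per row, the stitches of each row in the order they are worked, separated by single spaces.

Row 2: chart row 2, WS - tiled (columns 1-16): x p p k k k x p p k k k x p p k; work from column 16 back to 1 with k<->p swapped.
Row 3: chart row 3, RS - tile across columns 1-16 and work as-is.
Row 4: chart row 4, WS - tiled (columns 1-16): k k p k k p k k p k k p k k p k; work from column 16 back to 1 with k<->p swapped.

Result:
p k k x p p p k k x p p p k k x
k k o x p o k k o x p o k k o x
p k p p k p p k p p k p p k p p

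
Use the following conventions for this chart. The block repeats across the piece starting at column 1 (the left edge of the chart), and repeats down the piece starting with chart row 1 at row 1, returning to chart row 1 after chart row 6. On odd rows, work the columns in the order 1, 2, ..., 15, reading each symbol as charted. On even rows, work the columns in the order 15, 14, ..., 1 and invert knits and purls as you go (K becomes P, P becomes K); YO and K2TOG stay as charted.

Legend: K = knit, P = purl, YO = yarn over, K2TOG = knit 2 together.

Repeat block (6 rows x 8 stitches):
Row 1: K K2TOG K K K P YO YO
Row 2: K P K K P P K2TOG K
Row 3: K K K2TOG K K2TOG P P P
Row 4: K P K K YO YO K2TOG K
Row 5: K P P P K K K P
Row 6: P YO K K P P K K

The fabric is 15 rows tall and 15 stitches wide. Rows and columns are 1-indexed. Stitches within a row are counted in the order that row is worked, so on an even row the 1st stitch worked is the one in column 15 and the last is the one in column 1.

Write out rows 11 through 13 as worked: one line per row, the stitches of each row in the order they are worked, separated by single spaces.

Rows as worked:
K P P P K K K P K P P P K K K
P K K P P YO K P P K K P P YO K
K K2TOG K K K P YO YO K K2TOG K K K P YO

Derivation:
Row 11: chart row 5, RS - tile across columns 1-15 and work as-is.
Row 12: chart row 6, WS - tiled (columns 1-15): P YO K K P P K K P YO K K P P K; work from column 15 back to 1 with K<->P swapped.
Row 13: chart row 1, RS - tile across columns 1-15 and work as-is.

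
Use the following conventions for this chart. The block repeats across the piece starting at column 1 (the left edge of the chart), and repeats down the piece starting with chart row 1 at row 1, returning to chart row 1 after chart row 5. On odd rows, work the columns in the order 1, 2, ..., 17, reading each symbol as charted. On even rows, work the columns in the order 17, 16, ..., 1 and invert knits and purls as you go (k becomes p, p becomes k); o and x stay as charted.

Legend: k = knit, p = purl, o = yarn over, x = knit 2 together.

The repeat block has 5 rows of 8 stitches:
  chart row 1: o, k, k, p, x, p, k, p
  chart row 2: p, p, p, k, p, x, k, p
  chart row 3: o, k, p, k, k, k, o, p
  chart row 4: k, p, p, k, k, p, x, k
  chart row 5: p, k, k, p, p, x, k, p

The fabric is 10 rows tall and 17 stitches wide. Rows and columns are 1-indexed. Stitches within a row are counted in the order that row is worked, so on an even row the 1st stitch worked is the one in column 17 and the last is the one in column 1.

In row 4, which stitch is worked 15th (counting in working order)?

== STITCH ==
k

Derivation:
For row 4: chart row = ((4-1) mod 5) + 1 = 4; this is a WS (even) row.
Chart row 4 tiled across columns 1-17: k p p k k p x k k p p k k p x k k
Wrong side: read the tiled row from column 17 down to 1 and exchange k with p (leave o, x).
Row 4 as worked: p p x k p p k k p p x k p p k k p
The 15th stitch worked is k.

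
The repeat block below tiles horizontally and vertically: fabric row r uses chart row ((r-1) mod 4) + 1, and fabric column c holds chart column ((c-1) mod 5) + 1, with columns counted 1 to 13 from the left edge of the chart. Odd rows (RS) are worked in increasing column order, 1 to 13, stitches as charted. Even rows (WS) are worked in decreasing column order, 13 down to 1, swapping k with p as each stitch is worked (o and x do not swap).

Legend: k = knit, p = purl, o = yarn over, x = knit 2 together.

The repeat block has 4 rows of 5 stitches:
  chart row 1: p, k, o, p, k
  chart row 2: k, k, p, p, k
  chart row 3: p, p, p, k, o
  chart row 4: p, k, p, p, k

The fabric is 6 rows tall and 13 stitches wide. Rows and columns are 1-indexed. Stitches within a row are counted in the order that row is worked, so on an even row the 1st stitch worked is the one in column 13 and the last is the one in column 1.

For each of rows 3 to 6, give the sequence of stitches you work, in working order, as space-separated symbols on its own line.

== ROWS AS WORKED ==
p p p k o p p p k o p p p
k p k p k k p k p k k p k
p k o p k p k o p k p k o
k p p p k k p p p k k p p

Derivation:
Row 3: chart row 3, RS - tile across columns 1-13 and work as-is.
Row 4: chart row 4, WS - tiled (columns 1-13): p k p p k p k p p k p k p; work from column 13 back to 1 with k<->p swapped.
Row 5: chart row 1, RS - tile across columns 1-13 and work as-is.
Row 6: chart row 2, WS - tiled (columns 1-13): k k p p k k k p p k k k p; work from column 13 back to 1 with k<->p swapped.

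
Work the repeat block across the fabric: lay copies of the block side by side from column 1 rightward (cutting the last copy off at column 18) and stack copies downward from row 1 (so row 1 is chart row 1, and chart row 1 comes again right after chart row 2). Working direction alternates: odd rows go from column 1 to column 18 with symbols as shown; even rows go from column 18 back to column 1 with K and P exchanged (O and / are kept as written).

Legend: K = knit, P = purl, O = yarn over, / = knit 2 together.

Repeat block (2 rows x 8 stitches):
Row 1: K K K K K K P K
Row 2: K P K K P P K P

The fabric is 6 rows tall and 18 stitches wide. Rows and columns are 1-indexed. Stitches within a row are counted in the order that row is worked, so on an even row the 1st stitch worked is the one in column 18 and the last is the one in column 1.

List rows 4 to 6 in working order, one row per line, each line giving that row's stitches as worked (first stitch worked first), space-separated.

Row 4: chart row 2, WS - tiled (columns 1-18): K P K K P P K P K P K K P P K P K P; work from column 18 back to 1 with K<->P swapped.
Row 5: chart row 1, RS - tile across columns 1-18 and work as-is.
Row 6: chart row 2, WS - tiled (columns 1-18): K P K K P P K P K P K K P P K P K P; work from column 18 back to 1 with K<->P swapped.

== ROWS AS WORKED ==
K P K P K K P P K P K P K K P P K P
K K K K K K P K K K K K K K P K K K
K P K P K K P P K P K P K K P P K P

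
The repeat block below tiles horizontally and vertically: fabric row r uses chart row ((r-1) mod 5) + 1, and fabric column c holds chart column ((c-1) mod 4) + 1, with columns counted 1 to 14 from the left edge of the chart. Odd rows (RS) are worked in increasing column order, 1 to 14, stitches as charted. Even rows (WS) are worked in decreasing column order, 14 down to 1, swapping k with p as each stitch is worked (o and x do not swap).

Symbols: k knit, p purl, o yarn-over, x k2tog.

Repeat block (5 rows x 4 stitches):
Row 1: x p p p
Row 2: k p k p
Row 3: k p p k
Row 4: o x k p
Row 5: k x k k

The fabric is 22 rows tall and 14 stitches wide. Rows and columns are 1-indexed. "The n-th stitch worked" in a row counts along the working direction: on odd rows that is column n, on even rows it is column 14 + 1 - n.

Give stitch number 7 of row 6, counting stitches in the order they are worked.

== STITCH ==
k

Derivation:
Row 6 uses chart row ((6-1) mod 5)+1 = 1. Row 6 is even, so WS.
Chart row 1 tiled across columns 1-14: x p p p x p p p x p p p x p
WS row: flip the tiled sequence (start at column 14) and apply k<->p; o and x stay.
Row 6 as worked: k x k k k x k k k x k k k x
Counting 7 along the worked row gives k.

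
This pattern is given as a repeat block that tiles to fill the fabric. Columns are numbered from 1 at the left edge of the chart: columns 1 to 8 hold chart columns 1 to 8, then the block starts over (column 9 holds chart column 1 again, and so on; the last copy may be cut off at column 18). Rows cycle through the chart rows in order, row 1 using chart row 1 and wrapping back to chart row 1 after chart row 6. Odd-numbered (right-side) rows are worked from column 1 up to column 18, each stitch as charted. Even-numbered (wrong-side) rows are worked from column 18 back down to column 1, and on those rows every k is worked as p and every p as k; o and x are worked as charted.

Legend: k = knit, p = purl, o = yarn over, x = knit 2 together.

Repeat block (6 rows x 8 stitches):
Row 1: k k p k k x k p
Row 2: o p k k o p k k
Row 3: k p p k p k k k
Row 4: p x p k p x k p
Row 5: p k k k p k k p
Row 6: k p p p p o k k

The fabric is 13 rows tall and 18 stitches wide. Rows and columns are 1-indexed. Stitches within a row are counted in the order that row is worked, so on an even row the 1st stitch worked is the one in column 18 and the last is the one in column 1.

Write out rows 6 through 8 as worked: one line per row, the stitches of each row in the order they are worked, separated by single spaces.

Row 6: chart row 6, WS - tiled (columns 1-18): k p p p p o k k k p p p p o k k k p; work from column 18 back to 1 with k<->p swapped.
Row 7: chart row 1, RS - tile across columns 1-18 and work as-is.
Row 8: chart row 2, WS - tiled (columns 1-18): o p k k o p k k o p k k o p k k o p; work from column 18 back to 1 with k<->p swapped.

== ROWS AS WORKED ==
k p p p o k k k k p p p o k k k k p
k k p k k x k p k k p k k x k p k k
k o p p k o p p k o p p k o p p k o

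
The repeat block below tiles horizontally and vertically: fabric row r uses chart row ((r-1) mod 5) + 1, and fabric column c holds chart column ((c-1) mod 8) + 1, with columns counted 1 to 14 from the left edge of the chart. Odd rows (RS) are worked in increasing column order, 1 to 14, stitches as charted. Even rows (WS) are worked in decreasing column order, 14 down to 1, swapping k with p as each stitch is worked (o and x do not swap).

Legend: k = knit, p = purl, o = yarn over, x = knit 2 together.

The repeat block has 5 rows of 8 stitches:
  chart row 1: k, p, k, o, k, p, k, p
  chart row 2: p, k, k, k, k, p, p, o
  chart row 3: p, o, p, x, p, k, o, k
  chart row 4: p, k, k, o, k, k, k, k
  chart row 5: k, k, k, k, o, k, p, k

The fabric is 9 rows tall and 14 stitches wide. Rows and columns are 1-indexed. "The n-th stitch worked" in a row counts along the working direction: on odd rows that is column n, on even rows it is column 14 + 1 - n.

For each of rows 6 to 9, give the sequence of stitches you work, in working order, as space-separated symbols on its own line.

Row 6: chart row 1, WS - tiled (columns 1-14): k p k o k p k p k p k o k p; work from column 14 back to 1 with k<->p swapped.
Row 7: chart row 2, RS - tile across columns 1-14 and work as-is.
Row 8: chart row 3, WS - tiled (columns 1-14): p o p x p k o k p o p x p k; work from column 14 back to 1 with k<->p swapped.
Row 9: chart row 4, RS - tile across columns 1-14 and work as-is.

Result:
k p o p k p k p k p o p k p
p k k k k p p o p k k k k p
p k x k o k p o p k x k o k
p k k o k k k k p k k o k k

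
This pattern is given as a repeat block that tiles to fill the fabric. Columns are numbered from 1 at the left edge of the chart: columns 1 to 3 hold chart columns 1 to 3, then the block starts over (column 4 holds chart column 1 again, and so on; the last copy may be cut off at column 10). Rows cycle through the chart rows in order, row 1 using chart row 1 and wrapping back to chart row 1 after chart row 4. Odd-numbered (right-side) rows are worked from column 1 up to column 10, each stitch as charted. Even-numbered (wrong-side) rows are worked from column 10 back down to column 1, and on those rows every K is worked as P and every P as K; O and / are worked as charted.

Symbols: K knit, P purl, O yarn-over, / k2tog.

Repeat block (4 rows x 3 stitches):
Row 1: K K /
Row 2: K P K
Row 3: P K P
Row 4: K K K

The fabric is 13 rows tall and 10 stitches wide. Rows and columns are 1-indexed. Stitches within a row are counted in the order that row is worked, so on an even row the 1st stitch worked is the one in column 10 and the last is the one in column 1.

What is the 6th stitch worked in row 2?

Row 2 uses chart row ((2-1) mod 4)+1 = 2. Row 2 is even, so WS.
Chart row 2 tiled across columns 1-10: K P K K P K K P K K
WS row: flip the tiled sequence (start at column 10) and apply K<->P; O and / stay.
Row 2 as worked: P P K P P K P P K P
The 6th stitch worked is K.

Stitch:
K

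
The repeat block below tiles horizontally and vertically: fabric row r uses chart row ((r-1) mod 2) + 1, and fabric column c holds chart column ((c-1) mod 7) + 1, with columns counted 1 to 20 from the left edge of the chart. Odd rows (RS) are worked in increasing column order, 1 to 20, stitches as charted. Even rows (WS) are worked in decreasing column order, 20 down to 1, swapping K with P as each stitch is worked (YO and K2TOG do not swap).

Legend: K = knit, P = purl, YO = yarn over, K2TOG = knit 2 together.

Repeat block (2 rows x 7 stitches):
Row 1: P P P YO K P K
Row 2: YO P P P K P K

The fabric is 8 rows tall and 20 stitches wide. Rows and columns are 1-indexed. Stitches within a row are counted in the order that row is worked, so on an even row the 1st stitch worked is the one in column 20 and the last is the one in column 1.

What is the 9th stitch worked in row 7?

Row 7: (7-1) mod 2 = 0, so use chart row 1. Odd row -> RS.
Chart row 1 tiled across columns 1-20: P P P YO K P K P P P YO K P K P P P YO K P
Right side: take the tiled row as-is (worked left to right from column 1).
The 9th stitch worked is P.

== STITCH ==
P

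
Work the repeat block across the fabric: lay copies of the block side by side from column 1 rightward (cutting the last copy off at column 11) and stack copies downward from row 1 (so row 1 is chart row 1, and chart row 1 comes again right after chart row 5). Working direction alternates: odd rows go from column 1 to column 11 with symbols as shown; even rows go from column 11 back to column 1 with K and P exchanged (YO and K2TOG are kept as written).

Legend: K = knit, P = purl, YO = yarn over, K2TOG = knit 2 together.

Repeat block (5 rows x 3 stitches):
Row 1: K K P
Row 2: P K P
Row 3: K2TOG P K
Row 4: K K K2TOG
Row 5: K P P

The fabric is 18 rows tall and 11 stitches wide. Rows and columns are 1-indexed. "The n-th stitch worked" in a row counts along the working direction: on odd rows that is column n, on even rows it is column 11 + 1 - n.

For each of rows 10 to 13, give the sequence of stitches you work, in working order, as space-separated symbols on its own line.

== ROWS AS WORKED ==
K P K K P K K P K K P
K K P K K P K K P K K
P K K P K K P K K P K
K2TOG P K K2TOG P K K2TOG P K K2TOG P

Derivation:
Row 10: chart row 5, WS - tiled (columns 1-11): K P P K P P K P P K P; work from column 11 back to 1 with K<->P swapped.
Row 11: chart row 1, RS - tile across columns 1-11 and work as-is.
Row 12: chart row 2, WS - tiled (columns 1-11): P K P P K P P K P P K; work from column 11 back to 1 with K<->P swapped.
Row 13: chart row 3, RS - tile across columns 1-11 and work as-is.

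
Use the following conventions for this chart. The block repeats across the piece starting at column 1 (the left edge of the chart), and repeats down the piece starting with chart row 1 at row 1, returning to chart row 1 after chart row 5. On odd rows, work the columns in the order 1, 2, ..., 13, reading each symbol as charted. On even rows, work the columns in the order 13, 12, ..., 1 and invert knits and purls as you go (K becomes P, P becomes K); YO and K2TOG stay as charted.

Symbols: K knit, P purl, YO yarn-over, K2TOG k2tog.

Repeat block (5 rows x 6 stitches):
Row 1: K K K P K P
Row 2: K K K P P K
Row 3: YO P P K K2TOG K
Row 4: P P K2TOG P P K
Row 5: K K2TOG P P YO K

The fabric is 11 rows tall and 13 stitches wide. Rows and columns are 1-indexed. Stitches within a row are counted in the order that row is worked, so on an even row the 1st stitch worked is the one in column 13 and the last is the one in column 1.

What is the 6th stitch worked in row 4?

Row 4 uses chart row ((4-1) mod 5)+1 = 4. Row 4 is even, so WS.
Chart row 4 tiled across columns 1-13: P P K2TOG P P K P P K2TOG P P K P
WS: work from column 13 back to column 1 (reverse the tiled row), swapping K<->P (YO and K2TOG unchanged).
Row 4 as worked: K P K K K2TOG K K P K K K2TOG K K
The 6th stitch worked is K.

== STITCH ==
K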